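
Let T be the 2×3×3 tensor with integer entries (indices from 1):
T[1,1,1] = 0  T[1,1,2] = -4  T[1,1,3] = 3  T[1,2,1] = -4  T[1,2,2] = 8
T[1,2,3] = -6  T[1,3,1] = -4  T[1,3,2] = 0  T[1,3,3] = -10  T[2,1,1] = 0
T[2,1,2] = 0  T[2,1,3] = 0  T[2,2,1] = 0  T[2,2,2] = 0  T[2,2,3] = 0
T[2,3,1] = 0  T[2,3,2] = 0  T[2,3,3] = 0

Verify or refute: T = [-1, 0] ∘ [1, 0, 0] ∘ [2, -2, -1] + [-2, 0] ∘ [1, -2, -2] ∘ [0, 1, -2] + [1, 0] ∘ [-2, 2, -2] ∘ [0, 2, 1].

Reconstruct entry (1,1,1) from the claimed factors: Σₗ aₗ[1]bₗ[1]cₗ[1] = (-1)·(1)·(2) + (-2)·(1)·(0) + (1)·(-2)·(0) = -2, but T[1,1,1] = 0. The claim is false.

No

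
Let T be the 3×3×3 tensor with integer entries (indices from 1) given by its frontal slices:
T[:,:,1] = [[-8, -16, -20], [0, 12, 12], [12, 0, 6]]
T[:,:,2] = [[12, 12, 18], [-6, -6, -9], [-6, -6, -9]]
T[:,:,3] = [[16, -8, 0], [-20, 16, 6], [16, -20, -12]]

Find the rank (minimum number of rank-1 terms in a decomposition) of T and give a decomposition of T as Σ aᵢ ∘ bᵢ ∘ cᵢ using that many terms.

rank(T) = 2

Lower bound: the mode-2 unfolding of T (rows indexed by j, columns by (i,k) = (1,1), (1,2), (1,3), (2,1), (2,2), (2,3), (3,1), (3,2), (3,3)) is [[-8, 12, 16, 0, -6, -20, 12, -6, 16], [-16, 12, -8, 12, -6, 16, 0, -6, -20], [-20, 18, 0, 12, -9, 6, 6, -9, -12]].
There the 2×2 minor on rows j ∈ {1, 2}, columns (i,k) ∈ {(1,1), (1,2)} is det [[-8, 12], [-16, 12]] = 96 ≠ 0, so this unfolding has rank ≥ 2; CP rank is at least every unfolding rank, so rank(T) ≥ 2. (Unfolding ranks only ever bound the CP rank from below — rank(T) can be strictly larger than all of them — so the matching upper bound has to come from an explicit 2-term decomposition.)
Upper bound — finding two terms. Write S_k = T[:,:,k] for the frontal slices: S₁ = [[-8, -16, -20], [0, 12, 12], [12, 0, 6]], S₂ = [[12, 12, 18], [-6, -6, -9], [-6, -6, -9]], S₃ = [[16, -8, 0], [-20, 16, 6], [16, -20, -12]].
If T = a₁ ∘ b₁ ∘ c₁ + a₂ ∘ b₂ ∘ c₂ then each S_k = c₁[k]·a₁b₁ᵀ + c₂[k]·a₂b₂ᵀ. S₁ and S₂ are linearly independent, so a₁b₁ᵀ and a₂b₂ᵀ must span the same plane of matrices: they are the rank-1 matrices of the form x·S₁ + y·S₂.
The 2×2 minor of x·S₁ + y·S₂ on rows {1,2}, columns {1,2} is −96·x² + 96·xy = (-96)·(x − y)(x), vanishing at (x:y) = (1:1) and (0:1).
M₁ = S₁ + S₂ = [[4, -4, -2], [-6, 6, 3], [6, -6, -3]] = [2, -3, 3][2, -2, -1]ᵀ and M₂ = S₂ = [[12, 12, 18], [-6, -6, -9], [-6, -6, -9]] = 3·[2, -1, -1][2, 2, 3]ᵀ, so take a₁ = [2, -3, 3], b₁ = [2, -2, -1], a₂ = [2, -1, -1], b₂ = [2, 2, 3].
Each slice is an integer combination of E₁ = a₁b₁ᵀ and E₂ = a₂b₂ᵀ: S₁ = E₁ − 3·E₂, S₂ = 3·E₂, S₃ = 3·E₁ + E₂; reading off coefficients, c₁ = [1, 0, 3] and c₂ = [-3, 3, 1].
Hence T = [2, -3, 3] ∘ [2, -2, -1] ∘ [1, 0, 3] + [2, -1, -1] ∘ [2, 2, 3] ∘ [-3, 3, 1], so rank(T) ≤ 2.
These bounds meet, so rank(T) = 2.
Check entry T[1,1,2] = 12: (2)·(2)·(0) + (2)·(2)·(3) = 12.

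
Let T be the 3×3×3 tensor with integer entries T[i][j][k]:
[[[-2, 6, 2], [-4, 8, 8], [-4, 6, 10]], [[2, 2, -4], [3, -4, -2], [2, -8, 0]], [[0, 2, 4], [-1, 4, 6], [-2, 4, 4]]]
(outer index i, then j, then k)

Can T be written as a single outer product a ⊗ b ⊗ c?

No

The mode-3 unfolding of T (rows indexed by k, columns by (i,j) = (0,0), (0,1), (0,2), (1,0), (1,1), (1,2), (2,0), (2,1), (2,2)) is [[-2, -4, -4, 2, 3, 2, 0, -1, -2], [6, 8, 6, 2, -4, -8, 2, 4, 4], [2, 8, 10, -4, -2, 0, 4, 6, 4]].
There the 3×3 minor on rows k ∈ {0, 1, 2}, columns (i,j) ∈ {(0,0), (0,1), (1,0)} is det [[-2, -4, 2], [6, 8, 2], [2, 8, -4]] = 48 ≠ 0, so this unfolding has rank ≥ 3; CP rank is at least every unfolding rank, so rank(T) ≥ 3.
In particular rank(T) ≥ 3 > 1, so T is not rank-1.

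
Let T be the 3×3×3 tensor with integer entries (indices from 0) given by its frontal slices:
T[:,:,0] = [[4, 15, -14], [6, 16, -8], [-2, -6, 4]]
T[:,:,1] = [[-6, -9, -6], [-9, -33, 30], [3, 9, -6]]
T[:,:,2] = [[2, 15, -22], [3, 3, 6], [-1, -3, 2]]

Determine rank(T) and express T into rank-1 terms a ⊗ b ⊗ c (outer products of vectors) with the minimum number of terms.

rank(T) = 2

Lower bound: the mode-1 unfolding of T (rows indexed by i, columns by (j,k) = (0,0), (0,1), (0,2), (1,0), (1,1), (1,2), (2,0), (2,1), (2,2)) is [[4, -6, 2, 15, -9, 15, -14, -6, -22], [6, -9, 3, 16, -33, 3, -8, 30, 6], [-2, 3, -1, -6, 9, -3, 4, -6, 2]].
There the 2×2 minor on rows i ∈ {0, 1}, columns (j,k) ∈ {(0,0), (1,0)} is det [[4, 15], [6, 16]] = -26 ≠ 0, so this unfolding has rank ≥ 2; CP rank is at least every unfolding rank, so rank(T) ≥ 2. (Flattening ranks never certify an upper bound on CP rank; for that we must actually write T with 2 rank-1 terms.)
Upper bound — finding two terms. Write S_k = T[:,:,k] for the frontal slices: S₀ = [[4, 15, -14], [6, 16, -8], [-2, -6, 4]], S₁ = [[-6, -9, -6], [-9, -33, 30], [3, 9, -6]], S₂ = [[2, 15, -22], [3, 3, 6], [-1, -3, 2]].
If T = a₁ ⊗ b₁ ⊗ c₁ + a₂ ⊗ b₂ ⊗ c₂ then each S_k = c₁[k]·a₁b₁ᵀ + c₂[k]·a₂b₂ᵀ. S₀ and S₁ are linearly independent, so a₁b₁ᵀ and a₂b₂ᵀ must span the same plane of matrices: they are the rank-1 matrices of the form x·S₀ + y·S₁.
The 2×2 minor of x·S₀ + y·S₁ on rows {0,1}, columns {0,1} is −26·x² − 39·xy + 117·y² = (-13)·(2·x − 3·y)(x + 3·y), vanishing at (x:y) = (3:2) and (3:-1).
M₁ = 3·S₀ + 2·S₁ = [[0, 27, -54], [0, -18, 36], [0, 0, 0]] = 9·(3, -2, 0)(0, 1, -2)ᵀ and M₂ = 3·S₀ − S₁ = [[18, 54, -36], [27, 81, -54], [-9, -27, 18]] = 9·(2, 3, -1)(1, 3, -2)ᵀ, so take a₁ = (3, -2, 0), b₁ = (0, 1, -2), a₂ = (2, 3, -1), b₂ = (1, 3, -2).
Each slice is an integer combination of E₁ = a₁b₁ᵀ and E₂ = a₂b₂ᵀ: S₀ = E₁ + 2·E₂, S₁ = 3·E₁ − 3·E₂, S₂ = 3·E₁ + E₂; reading off coefficients, c₁ = (1, 3, 3) and c₂ = (2, -3, 1).
Hence T = (3, -2, 0) ⊗ (0, 1, -2) ⊗ (1, 3, 3) + (2, 3, -1) ⊗ (1, 3, -2) ⊗ (2, -3, 1), so rank(T) ≤ 2.
These bounds meet, so rank(T) = 2.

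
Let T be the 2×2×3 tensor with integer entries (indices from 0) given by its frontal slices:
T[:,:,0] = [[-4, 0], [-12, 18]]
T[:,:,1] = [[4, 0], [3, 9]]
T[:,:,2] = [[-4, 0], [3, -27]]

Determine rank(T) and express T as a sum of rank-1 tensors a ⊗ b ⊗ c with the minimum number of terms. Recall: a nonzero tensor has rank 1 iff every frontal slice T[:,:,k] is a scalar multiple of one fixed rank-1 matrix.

Lower bound: the mode-1 unfolding of T (rows indexed by i, columns by (j,k) = (0,0), (0,1), (0,2), (1,0), (1,1), (1,2)) is [[-4, 4, -4, 0, 0, 0], [-12, 3, 3, 18, 9, -27]].
There the 2×2 minor on rows i ∈ {0, 1}, columns (j,k) ∈ {(0,0), (0,1)} is det [[-4, 4], [-12, 3]] = 36 ≠ 0, so this unfolding has rank ≥ 2; CP rank is at least every unfolding rank, so rank(T) ≥ 2. (This is only a lower bound: in general the CP rank may exceed every unfolding rank, so we still need to exhibit 2 rank-1 terms summing to T.)
Upper bound — finding two terms. Write S_k = T[:,:,k] for the frontal slices: S₀ = [[-4, 0], [-12, 18]], S₁ = [[4, 0], [3, 9]], S₂ = [[-4, 0], [3, -27]].
If T = a₁ ⊗ b₁ ⊗ c₁ + a₂ ⊗ b₂ ⊗ c₂ then each S_k = c₁[k]·a₁b₁ᵀ + c₂[k]·a₂b₂ᵀ. S₀ and S₁ are linearly independent, so a₁b₁ᵀ and a₂b₂ᵀ must span the same plane of matrices: they are the rank-1 matrices of the form x·S₀ + y·S₁.
det(x·S₀ + y·S₁) is −72·x² + 36·xy + 36·y² = (-36)·(x − y)(2·x + y), vanishing at (x:y) = (1:1) and (1:-2).
M₁ = S₀ + S₁ = [[0, 0], [-9, 27]] = (-9)·[0, 1][1, -3]ᵀ and M₂ = S₀ − 2·S₁ = [[-12, 0], [-18, 0]] = (-6)·[2, 3][1, 0]ᵀ, so take a₁ = [0, 1], b₁ = [1, -3], a₂ = [2, 3], b₂ = [1, 0].
Each slice is an integer combination of E₁ = a₁b₁ᵀ and E₂ = a₂b₂ᵀ: S₀ = −6·E₁ − 2·E₂, S₁ = −3·E₁ + 2·E₂, S₂ = 9·E₁ − 2·E₂; reading off coefficients, c₁ = [-6, -3, 9] and c₂ = [-2, 2, -2].
Hence T = [0, 1] ⊗ [1, -3] ⊗ [-6, -3, 9] + [2, 3] ⊗ [1, 0] ⊗ [-2, 2, -2], so rank(T) ≤ 2.
These bounds meet, so rank(T) = 2.
Check entry T[1,1,0] = 18: (1)·(-3)·(-6) + (3)·(0)·(-2) = 18.

rank(T) = 2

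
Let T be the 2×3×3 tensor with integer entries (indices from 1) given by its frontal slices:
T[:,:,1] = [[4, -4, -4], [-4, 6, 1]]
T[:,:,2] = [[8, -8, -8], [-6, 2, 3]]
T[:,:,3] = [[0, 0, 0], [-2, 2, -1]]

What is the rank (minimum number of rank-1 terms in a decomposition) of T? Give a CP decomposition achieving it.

rank(T) = 3

Lower bound: the mode-2 unfolding of T (rows indexed by j, columns by (i,k) = (1,1), (1,2), (1,3), (2,1), (2,2), (2,3)) is [[4, 8, 0, -4, -6, -2], [-4, -8, 0, 6, 2, 2], [-4, -8, 0, 1, 3, -1]].
There the 3×3 minor on rows j ∈ {1, 2, 3}, columns (i,k) ∈ {(1,1), (2,1), (2,2)} is det [[4, -4, -6], [-4, 6, 2], [-4, 1, 3]] = -72 ≠ 0, so this unfolding has rank ≥ 3; CP rank is at least every unfolding rank, so rank(T) ≥ 3. (This is only a lower bound: in general the CP rank may exceed every unfolding rank, so we still need to exhibit 3 rank-1 terms summing to T.)
Upper bound: T is a sum of 3 rank-1 terms, T = [0, 1] ⊗ [2, -2, 1] ⊗ [-2, 1, -1] + [0, 1] ⊗ [2, 0, 1] ⊗ [1, -2, 0] + [2, -1] ⊗ [1, -1, -1] ⊗ [2, 4, 0] (one valid choice — decompositions are not unique — normalised so each a, b is primitive with positive first nonzero entry; check it by expanding all entries), so rank(T) ≤ 3.
These bounds meet, so rank(T) = 3.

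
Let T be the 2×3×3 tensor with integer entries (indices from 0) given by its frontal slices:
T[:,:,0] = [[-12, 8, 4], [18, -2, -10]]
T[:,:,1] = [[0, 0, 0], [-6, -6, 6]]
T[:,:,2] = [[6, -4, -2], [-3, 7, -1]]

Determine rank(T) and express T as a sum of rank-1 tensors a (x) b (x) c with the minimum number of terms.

Lower bound: the mode-3 unfolding of T (rows indexed by k, columns by (i,j) = (0,0), (0,1), (0,2), (1,0), (1,1), (1,2)) is [[-12, 8, 4, 18, -2, -10], [0, 0, 0, -6, -6, 6], [6, -4, -2, -3, 7, -1]].
There the 2×2 minor on rows k ∈ {0, 1}, columns (i,j) ∈ {(0,0), (1,0)} is det [[-12, 18], [0, -6]] = 72 ≠ 0, so this unfolding has rank ≥ 2; CP rank is at least every unfolding rank, so rank(T) ≥ 2. (Flattening ranks never certify an upper bound on CP rank; for that we must actually write T with 2 rank-1 terms.)
Upper bound — finding two terms. Write S_k = T[:,:,k] for the frontal slices: S₀ = [[-12, 8, 4], [18, -2, -10]], S₁ = [[0, 0, 0], [-6, -6, 6]], S₂ = [[6, -4, -2], [-3, 7, -1]].
If T = a₁ (x) b₁ (x) c₁ + a₂ (x) b₂ (x) c₂ then each S_k = c₁[k]·a₁b₁ᵀ + c₂[k]·a₂b₂ᵀ. S₀ and S₁ are linearly independent, so a₁b₁ᵀ and a₂b₂ᵀ must span the same plane of matrices: they are the rank-1 matrices of the form x·S₀ + y·S₁.
The 2×2 minor of x·S₀ + y·S₁ on rows {0,1}, columns {0,1} is −120·x² + 120·xy = (-120)·(x − y)(x), vanishing at (x:y) = (1:1) and (0:1).
M₁ = S₀ + S₁ = [[-12, 8, 4], [12, -8, -4]] = (-4)·(1, -1)(3, -2, -1)ᵀ and M₂ = S₁ = [[0, 0, 0], [-6, -6, 6]] = (-6)·(0, 1)(1, 1, -1)ᵀ, so take a₁ = (1, -1), b₁ = (3, -2, -1), a₂ = (0, 1), b₂ = (1, 1, -1).
Each slice is an integer combination of E₁ = a₁b₁ᵀ and E₂ = a₂b₂ᵀ: S₀ = −4·E₁ + 6·E₂, S₁ = −6·E₂, S₂ = 2·E₁ + 3·E₂; reading off coefficients, c₁ = (-4, 0, 2) and c₂ = (6, -6, 3).
Hence T = (1, -1) (x) (3, -2, -1) (x) (-4, 0, 2) + (0, 1) (x) (1, 1, -1) (x) (6, -6, 3), so rank(T) ≤ 2.
These bounds meet, so rank(T) = 2.

rank(T) = 2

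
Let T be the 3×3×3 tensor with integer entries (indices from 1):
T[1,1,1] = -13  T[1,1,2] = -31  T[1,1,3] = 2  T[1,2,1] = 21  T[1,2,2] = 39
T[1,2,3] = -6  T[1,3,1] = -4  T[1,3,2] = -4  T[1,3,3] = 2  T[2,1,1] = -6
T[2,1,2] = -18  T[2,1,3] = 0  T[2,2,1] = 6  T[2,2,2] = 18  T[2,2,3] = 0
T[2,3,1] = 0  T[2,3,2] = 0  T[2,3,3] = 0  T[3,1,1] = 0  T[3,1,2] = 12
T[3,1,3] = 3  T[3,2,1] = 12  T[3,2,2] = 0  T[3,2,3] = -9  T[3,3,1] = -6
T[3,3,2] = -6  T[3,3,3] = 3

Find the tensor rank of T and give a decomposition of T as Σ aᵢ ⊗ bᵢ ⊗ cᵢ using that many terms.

rank(T) = 2

Lower bound: in the mode-1 unfolding of T (rows indexed by i, columns by (j,k)) the 2×2 minor on rows i ∈ {1, 2}, columns (j,k) ∈ {(1,1), (1,2)} is det [[-13, -31], [-6, -18]] = 48 ≠ 0, so that unfolding has rank ≥ 2 and hence rank(T) ≥ 2 (CP rank is at least every unfolding rank, though it can be larger).
Upper bound: with S_k = T[:,:,k], the two rank-1 terms a₁b₁ᵀ, a₂b₂ᵀ are the rank-1 members of the pencil x·S₁ + y·S₂.
The 2×2 minor of x·S₁ + y·S₂ on rows {1,2}, columns {1,2} is 48·x² + 192·xy + 144·y² = 48·(x + 3·y)(x + y), vanishing at (x:y) = (3:-1) and (1:-1).
M₁ = 3·S₁ − S₂ = [[-8, 24, -8], [0, 0, 0], [-12, 36, -12]] = (-4)·(2, 0, 3)(1, -3, 1)ᵀ and M₂ = S₁ − S₂ = [[18, -18, 0], [12, -12, 0], [-12, 12, 0]] = 6·(3, 2, -2)(1, -1, 0)ᵀ, so take a₁ = (2, 0, 3), b₁ = (1, -3, 1), a₂ = (3, 2, -2), b₂ = (1, -1, 0).
Each slice is an integer combination of E₁ = a₁b₁ᵀ and E₂ = a₂b₂ᵀ: S₁ = −2·E₁ − 3·E₂, S₂ = −2·E₁ − 9·E₂, S₃ = E₁; reading off coefficients, c₁ = (-2, -2, 1) and c₂ = (-3, -9, 0).
Hence T = (2, 0, 3) ⊗ (1, -3, 1) ⊗ (-2, -2, 1) + (3, 2, -2) ⊗ (1, -1, 0) ⊗ (-3, -9, 0), so rank(T) ≤ 2.
These bounds meet, so rank(T) = 2.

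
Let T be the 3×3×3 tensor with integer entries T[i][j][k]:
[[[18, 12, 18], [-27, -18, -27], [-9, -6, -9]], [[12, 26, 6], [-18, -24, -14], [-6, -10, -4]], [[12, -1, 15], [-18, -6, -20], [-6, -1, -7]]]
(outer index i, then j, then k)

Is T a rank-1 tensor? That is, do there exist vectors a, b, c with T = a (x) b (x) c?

The mode-1 unfolding of T (rows indexed by i, columns by (j,k) = (0,0), (0,1), (0,2), (1,0), (1,1), (1,2), (2,0), (2,1), (2,2)) is [[18, 12, 18, -27, -18, -27, -9, -6, -9], [12, 26, 6, -18, -24, -14, -6, -10, -4], [12, -1, 15, -18, -6, -20, -6, -1, -7]].
There the 2×2 minor on rows i ∈ {0, 1}, columns (j,k) ∈ {(0,0), (0,1)} is det [[18, 12], [12, 26]] = 324 ≠ 0, so this unfolding has rank ≥ 2; CP rank is at least every unfolding rank, so rank(T) ≥ 2.
In particular rank(T) ≥ 2 > 1, so T is not rank-1.

No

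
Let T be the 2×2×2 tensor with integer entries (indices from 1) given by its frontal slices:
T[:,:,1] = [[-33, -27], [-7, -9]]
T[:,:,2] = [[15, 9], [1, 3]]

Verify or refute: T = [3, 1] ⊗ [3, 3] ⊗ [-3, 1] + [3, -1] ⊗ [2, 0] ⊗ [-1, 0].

No

Reconstruct entry (1,1,2) from the claimed factors: Σₗ aₗ[1]bₗ[1]cₗ[2] = (3)·(3)·(1) + (3)·(2)·(0) = 9, but T[1,1,2] = 15. The claim is false.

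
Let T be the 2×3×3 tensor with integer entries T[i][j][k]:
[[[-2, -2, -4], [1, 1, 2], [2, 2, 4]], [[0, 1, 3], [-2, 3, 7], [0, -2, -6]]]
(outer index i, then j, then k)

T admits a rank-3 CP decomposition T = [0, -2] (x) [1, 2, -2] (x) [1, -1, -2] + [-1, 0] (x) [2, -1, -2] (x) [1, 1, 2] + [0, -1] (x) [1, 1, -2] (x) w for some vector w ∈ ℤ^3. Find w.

Subtract the known terms from T to get the rank-1 residual R = [0, -1] (x) [1, 1, -2] (x) w, so R[i,j,k] = a[i]·b[j]·w[k]. Pick indices with nonzero a[1]·b[0] = (-1)·(1) = -1. Only the fibre through (1,0,·) is needed: R[1,0,:] = T[1,0,:] − Σₗ aₗ[1]bₗ[0]cₗ = [0, 1, 3] − (-2)·(1)·[1, -1, -2] − (0)·(2)·[1, 1, 2] = [2, -1, -1]. Then w[k] = R[1,0,k] / -1 for each k, giving w = [2, -1, -1] / -1 = [-2, 1, 1].

w = [-2, 1, 1]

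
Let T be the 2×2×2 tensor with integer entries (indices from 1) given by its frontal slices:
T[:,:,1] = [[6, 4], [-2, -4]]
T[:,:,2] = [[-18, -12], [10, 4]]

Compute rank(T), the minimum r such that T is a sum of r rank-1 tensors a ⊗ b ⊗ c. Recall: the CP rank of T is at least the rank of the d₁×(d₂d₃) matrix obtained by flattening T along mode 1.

Lower bound: the mode-2 unfolding of T (rows indexed by j, columns by (i,k) = (1,1), (1,2), (2,1), (2,2)) is [[6, -18, -2, 10], [4, -12, -4, 4]].
There the 2×2 minor on rows j ∈ {1, 2}, columns (i,k) ∈ {(1,1), (2,1)} is det [[6, -2], [4, -4]] = -16 ≠ 0, so this unfolding has rank ≥ 2; CP rank is at least every unfolding rank, so rank(T) ≥ 2. (Unfolding ranks only ever bound the CP rank from below — rank(T) can be strictly larger than all of them — so the matching upper bound has to come from an explicit 2-term decomposition.)
Upper bound — finding two terms. Write S_k = T[:,:,k] for the frontal slices: S₁ = [[6, 4], [-2, -4]], S₂ = [[-18, -12], [10, 4]].
If T = a₁ ⊗ b₁ ⊗ c₁ + a₂ ⊗ b₂ ⊗ c₂ then each S_k = c₁[k]·a₁b₁ᵀ + c₂[k]·a₂b₂ᵀ. S₁ and S₂ are linearly independent, so a₁b₁ᵀ and a₂b₂ᵀ must span the same plane of matrices: they are the rank-1 matrices of the form x·S₁ + y·S₂.
det(x·S₁ + y·S₂) is −16·x² + 32·xy + 48·y² = (-16)·(x − 3·y)(x + y), vanishing at (x:y) = (3:1) and (1:-1).
M₁ = 3·S₁ + S₂ = [[0, 0], [4, -8]] = 4·[0, 1][1, -2]ᵀ and M₂ = S₁ − S₂ = [[24, 16], [-12, -8]] = 4·[2, -1][3, 2]ᵀ, so take a₁ = [0, 1], b₁ = [1, -2], a₂ = [2, -1], b₂ = [3, 2].
Each slice is an integer combination of E₁ = a₁b₁ᵀ and E₂ = a₂b₂ᵀ: S₁ = E₁ + E₂, S₂ = E₁ − 3·E₂; reading off coefficients, c₁ = [1, 1] and c₂ = [1, -3].
Hence T = [0, 1] ⊗ [1, -2] ⊗ [1, 1] + [2, -1] ⊗ [3, 2] ⊗ [1, -3], so rank(T) ≤ 2.
These bounds meet, so rank(T) = 2.
Check entry T[1,2,2] = -12: (0)·(-2)·(1) + (2)·(2)·(-3) = -12.

2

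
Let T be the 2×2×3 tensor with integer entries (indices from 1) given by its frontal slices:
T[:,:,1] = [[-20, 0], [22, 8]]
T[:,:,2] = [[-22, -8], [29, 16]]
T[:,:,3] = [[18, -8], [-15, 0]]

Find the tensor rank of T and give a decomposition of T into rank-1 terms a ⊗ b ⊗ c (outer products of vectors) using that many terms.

rank(T) = 2

Lower bound: the mode-1 unfolding of T (rows indexed by i, columns by (j,k) = (1,1), (1,2), (1,3), (2,1), (2,2), (2,3)) is [[-20, -22, 18, 0, -8, -8], [22, 29, -15, 8, 16, 0]].
There the 2×2 minor on rows i ∈ {1, 2}, columns (j,k) ∈ {(1,1), (1,2)} is det [[-20, -22], [22, 29]] = -96 ≠ 0, so this unfolding has rank ≥ 2; CP rank is at least every unfolding rank, so rank(T) ≥ 2. (This is only a lower bound: in general the CP rank may exceed every unfolding rank, so we still need to exhibit 2 rank-1 terms summing to T.)
Upper bound — finding two terms. Write S_k = T[:,:,k] for the frontal slices: S₁ = [[-20, 0], [22, 8]], S₂ = [[-22, -8], [29, 16]], S₃ = [[18, -8], [-15, 0]].
If T = a₁ ⊗ b₁ ⊗ c₁ + a₂ ⊗ b₂ ⊗ c₂ then each S_k = c₁[k]·a₁b₁ᵀ + c₂[k]·a₂b₂ᵀ. S₁ and S₂ are linearly independent, so a₁b₁ᵀ and a₂b₂ᵀ must span the same plane of matrices: they are the rank-1 matrices of the form x·S₁ + y·S₂.
det(x·S₁ + y·S₂) is −160·x² − 320·xy − 120·y² = (-40)·(2·x + 3·y)(2·x + y), vanishing at (x:y) = (3:-2) and (1:-2).
M₁ = 3·S₁ − 2·S₂ = [[-16, 16], [8, -8]] = (-8)·(2, -1)(1, -1)ᵀ and M₂ = S₁ − 2·S₂ = [[24, 16], [-36, -24]] = 4·(2, -3)(3, 2)ᵀ, so take a₁ = (2, -1), b₁ = (1, -1), a₂ = (2, -3), b₂ = (3, 2).
Each slice is an integer combination of E₁ = a₁b₁ᵀ and E₂ = a₂b₂ᵀ: S₁ = −4·E₁ − 2·E₂, S₂ = −2·E₁ − 3·E₂, S₃ = 6·E₁ + E₂; reading off coefficients, c₁ = (-4, -2, 6) and c₂ = (-2, -3, 1).
Hence T = (2, -1) ⊗ (1, -1) ⊗ (-4, -2, 6) + (2, -3) ⊗ (3, 2) ⊗ (-2, -3, 1), so rank(T) ≤ 2.
These bounds meet, so rank(T) = 2.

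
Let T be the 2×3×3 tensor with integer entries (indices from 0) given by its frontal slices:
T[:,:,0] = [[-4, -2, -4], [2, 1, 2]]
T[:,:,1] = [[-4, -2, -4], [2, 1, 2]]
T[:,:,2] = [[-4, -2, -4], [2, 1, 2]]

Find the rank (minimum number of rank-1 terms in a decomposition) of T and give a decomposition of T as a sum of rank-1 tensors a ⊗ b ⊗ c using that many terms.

Lower bound: T ≠ 0 (e.g. T[0,0,0] = -4), so rank(T) ≥ 1.
Upper bound: if T = a ⊗ b ⊗ c then every fibre of T is a multiple of the corresponding factor, so read the factors off the fibres through the nonzero entry T[0,0,0] = -4.
The mode-1 fibre T[:,0,0] = [-4, 2] gives a = (2, -1) (primitive direction); the mode-2 fibre T[0,:,0] = [-4, -2, -4] gives b = (2, 1, 2); then c[k] = T[0,0,k] / (a[0]·b[0]) = [-4, -4, -4] / 4 = (-1, -1, -1).
Expanding (2, -1) ⊗ (2, 1, 2) ⊗ (-1, -1, -1) reproduces all 18 entries of T, so T = (2, -1) ⊗ (2, 1, 2) ⊗ (-1, -1, -1) and rank(T) ≤ 1.
These bounds meet, so rank(T) = 1.

rank(T) = 1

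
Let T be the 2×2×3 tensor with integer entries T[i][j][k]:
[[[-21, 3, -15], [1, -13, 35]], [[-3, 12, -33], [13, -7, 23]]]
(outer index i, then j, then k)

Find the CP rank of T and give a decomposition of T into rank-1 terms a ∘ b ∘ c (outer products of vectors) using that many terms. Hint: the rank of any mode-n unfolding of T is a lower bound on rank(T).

rank(T) = 2

Lower bound: in the mode-2 unfolding of T (rows indexed by j, columns by (i,k)) the 2×2 minor on rows j ∈ {0, 1}, columns (i,k) ∈ {(0,0), (0,1)} is det [[-21, 3], [1, -13]] = 270 ≠ 0, so that unfolding has rank ≥ 2 and hence rank(T) ≥ 2 (CP rank is at least every unfolding rank, though it can be larger).
Upper bound: with S_k = T[:,:,k], the two rank-1 terms a₁b₁ᵀ, a₂b₂ᵀ are the rank-1 members of the pencil x·S₀ + y·S₁.
det(x·S₀ + y·S₁) is −270·x² + 135·xy + 135·y² = (-135)·(x − y)(2·x + y), vanishing at (x:y) = (1:1) and (1:-2).
M₁ = S₀ + S₁ = [[-18, -12], [9, 6]] = (-3)·(2, -1)(3, 2)ᵀ and M₂ = S₀ − 2·S₁ = [[-27, 27], [-27, 27]] = (-27)·(1, 1)(1, -1)ᵀ, so take a₁ = (2, -1), b₁ = (3, 2), a₂ = (1, 1), b₂ = (1, -1).
Each slice is an integer combination of E₁ = a₁b₁ᵀ and E₂ = a₂b₂ᵀ: S₀ = −2·E₁ − 9·E₂, S₁ = −E₁ + 9·E₂, S₂ = 2·E₁ − 27·E₂; reading off coefficients, c₁ = (-2, -1, 2) and c₂ = (-9, 9, -27).
Hence T = (2, -1) ∘ (3, 2) ∘ (-2, -1, 2) + (1, 1) ∘ (1, -1) ∘ (-9, 9, -27), so rank(T) ≤ 2.
These bounds meet, so rank(T) = 2.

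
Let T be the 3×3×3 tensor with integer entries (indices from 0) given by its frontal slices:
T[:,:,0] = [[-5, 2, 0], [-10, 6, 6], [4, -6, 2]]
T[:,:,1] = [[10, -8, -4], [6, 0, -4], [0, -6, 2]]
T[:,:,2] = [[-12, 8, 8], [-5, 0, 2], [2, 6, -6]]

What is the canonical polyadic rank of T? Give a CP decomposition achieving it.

rank(T) = 3

Lower bound: the mode-2 unfolding of T (rows indexed by j, columns by (i,k) = (0,0), (0,1), (0,2), (1,0), (1,1), (1,2), (2,0), (2,1), (2,2)) is [[-5, 10, -12, -10, 6, -5, 4, 0, 2], [2, -8, 8, 6, 0, 0, -6, -6, 6], [0, -4, 8, 6, -4, 2, 2, 2, -6]].
There the 3×3 minor on rows j ∈ {0, 1, 2}, columns (i,k) ∈ {(0,0), (0,1), (0,2)} is det [[-5, 10, -12], [2, -8, 8], [0, -4, 8]] = 96 ≠ 0, so this unfolding has rank ≥ 3; CP rank is at least every unfolding rank, so rank(T) ≥ 3. (Flattening ranks never certify an upper bound on CP rank; for that we must actually write T with 3 rank-1 terms.)
Upper bound: T is a sum of 3 rank-1 terms, T = [1, -1, 2] ⊗ [1, -2, 0] ⊗ [1, 2, -2] + [2, -1, -2] ⊗ [1, 0, -2] ⊗ [1, 0, -1] + [2, 2, -1] ⊗ [2, -1, -1] ⊗ [-2, 2, -2] (one valid choice — decompositions are not unique — normalised so each a, b is primitive with positive first nonzero entry; check it by expanding all entries), so rank(T) ≤ 3.
These bounds meet, so rank(T) = 3.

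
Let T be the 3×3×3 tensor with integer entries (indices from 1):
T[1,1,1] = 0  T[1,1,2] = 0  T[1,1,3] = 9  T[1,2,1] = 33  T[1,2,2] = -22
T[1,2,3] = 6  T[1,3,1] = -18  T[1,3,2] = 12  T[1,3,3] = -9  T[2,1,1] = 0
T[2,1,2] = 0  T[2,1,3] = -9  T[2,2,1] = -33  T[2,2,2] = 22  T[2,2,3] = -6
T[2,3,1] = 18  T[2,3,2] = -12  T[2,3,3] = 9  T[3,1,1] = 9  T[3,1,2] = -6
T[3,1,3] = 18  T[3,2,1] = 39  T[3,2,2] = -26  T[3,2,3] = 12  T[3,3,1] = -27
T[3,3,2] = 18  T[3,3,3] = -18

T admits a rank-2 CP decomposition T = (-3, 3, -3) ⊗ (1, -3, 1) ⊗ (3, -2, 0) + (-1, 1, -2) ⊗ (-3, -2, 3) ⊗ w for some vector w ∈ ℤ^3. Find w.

Subtract the known terms from T to get the rank-1 residual R = (-1, 1, -2) ⊗ (-3, -2, 3) ⊗ w, so R[i,j,k] = a[i]·b[j]·w[k]. Pick indices with nonzero a[1]·b[1] = (-1)·(-3) = 3. Only the fibre through (1,1,·) is needed: R[1,1,:] = T[1,1,:] − Σₗ aₗ[1]bₗ[1]cₗ = [0, 0, 9] − (-3)·(1)·(3, -2, 0) = [9, -6, 9]. Then w[k] = R[1,1,k] / 3 for each k, giving w = [9, -6, 9] / 3 = (3, -2, 3).

w = (3, -2, 3)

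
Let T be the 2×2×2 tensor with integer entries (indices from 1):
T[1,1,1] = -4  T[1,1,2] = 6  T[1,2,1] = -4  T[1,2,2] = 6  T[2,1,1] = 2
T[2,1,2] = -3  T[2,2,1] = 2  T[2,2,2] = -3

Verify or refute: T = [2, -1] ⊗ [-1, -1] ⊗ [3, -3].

No

Reconstruct entry (1,1,1) from the claimed factors: Σₗ aₗ[1]bₗ[1]cₗ[1] = (2)·(-1)·(3) = -6, but T[1,1,1] = -4. The claim is false.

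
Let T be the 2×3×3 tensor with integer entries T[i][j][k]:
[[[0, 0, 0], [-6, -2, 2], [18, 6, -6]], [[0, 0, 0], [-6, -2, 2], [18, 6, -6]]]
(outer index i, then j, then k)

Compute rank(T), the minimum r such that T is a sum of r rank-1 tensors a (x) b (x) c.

Lower bound: T ≠ 0 (e.g. T[0,1,0] = -6), so rank(T) ≥ 1.
Upper bound: the mode-1 fibre T[:,1,0] = [-6, -6] gives a = (1, 1) (primitive direction); the mode-2 fibre T[0,:,0] = [0, -6, 18] gives b = (0, 1, -3); then c[k] = T[0,1,k] / (a[0]·b[1]) = [-6, -2, 2] / 1 = (-6, -2, 2).
Expanding (1, 1) (x) (0, 1, -3) (x) (-6, -2, 2) reproduces all 18 entries of T, so T = (1, 1) (x) (0, 1, -3) (x) (-6, -2, 2) and rank(T) ≤ 1.
These bounds meet, so rank(T) = 1.

1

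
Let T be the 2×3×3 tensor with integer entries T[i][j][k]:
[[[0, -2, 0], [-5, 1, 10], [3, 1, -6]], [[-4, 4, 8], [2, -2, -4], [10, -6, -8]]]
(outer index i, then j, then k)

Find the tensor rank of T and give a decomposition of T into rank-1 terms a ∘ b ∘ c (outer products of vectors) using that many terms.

rank(T) = 3

Lower bound: the mode-2 unfolding of T (rows indexed by j, columns by (i,k) = (0,0), (0,1), (0,2), (1,0), (1,1), (1,2)) is [[0, -2, 0, -4, 4, 8], [-5, 1, 10, 2, -2, -4], [3, 1, -6, 10, -6, -8]].
There the 3×3 minor on rows j ∈ {0, 1, 2}, columns (i,k) ∈ {(0,0), (0,1), (1,0)} is det [[0, -2, -4], [-5, 1, 2], [3, 1, 10]] = -80 ≠ 0, so this unfolding has rank ≥ 3; CP rank is at least every unfolding rank, so rank(T) ≥ 3. (This is only a lower bound: in general the CP rank may exceed every unfolding rank, so we still need to exhibit 3 rank-1 terms summing to T.)
Upper bound: T is a sum of 3 rank-1 terms, T = [0, 1] ∘ [0, 0, 1] ∘ [8, -4, -4] + [1, -2] ∘ [2, -1, -1] ∘ [1, -1, -2] + [1, 0] ∘ [1, 2, -2] ∘ [-2, 0, 4] (one valid choice — decompositions are not unique — normalised so each a, b is primitive with positive first nonzero entry; check it by expanding all entries), so rank(T) ≤ 3.
These bounds meet, so rank(T) = 3.
Check entry T[1,0,0] = -4: (1)·(0)·(8) + (-2)·(2)·(1) + (0)·(1)·(-2) = -4.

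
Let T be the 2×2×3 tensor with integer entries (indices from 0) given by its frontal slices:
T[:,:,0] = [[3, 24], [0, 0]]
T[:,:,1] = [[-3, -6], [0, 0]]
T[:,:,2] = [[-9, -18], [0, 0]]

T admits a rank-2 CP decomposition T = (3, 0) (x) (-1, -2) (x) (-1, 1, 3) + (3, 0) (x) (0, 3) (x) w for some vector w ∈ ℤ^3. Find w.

w = (2, 0, 0)

Subtract the known terms from T to get the rank-1 residual R = (3, 0) (x) (0, 3) (x) w, so R[i,j,k] = a[i]·b[j]·w[k]. Pick indices with nonzero a[0]·b[1] = (3)·(3) = 9. Only the fibre through (0,1,·) is needed: R[0,1,:] = T[0,1,:] − Σₗ aₗ[0]bₗ[1]cₗ = [24, -6, -18] − (3)·(-2)·(-1, 1, 3) = [18, 0, 0]. Then w[k] = R[0,1,k] / 9 for each k, giving w = [18, 0, 0] / 9 = (2, 0, 0).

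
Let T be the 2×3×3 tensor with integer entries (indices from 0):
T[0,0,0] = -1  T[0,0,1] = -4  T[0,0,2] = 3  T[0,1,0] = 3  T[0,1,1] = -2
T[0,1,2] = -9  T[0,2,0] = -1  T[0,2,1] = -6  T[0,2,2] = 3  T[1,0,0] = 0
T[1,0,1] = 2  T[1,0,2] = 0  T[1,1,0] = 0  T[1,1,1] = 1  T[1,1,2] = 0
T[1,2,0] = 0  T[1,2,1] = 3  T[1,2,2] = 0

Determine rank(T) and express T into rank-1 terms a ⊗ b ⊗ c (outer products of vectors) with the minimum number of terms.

rank(T) = 2

Lower bound: in the mode-3 unfolding of T (rows indexed by k, columns by (i,j)) the 2×2 minor on rows k ∈ {0, 1}, columns (i,j) ∈ {(0,0), (0,1)} is det [[-1, 3], [-4, -2]] = 14 ≠ 0, so that unfolding has rank ≥ 2 and hence rank(T) ≥ 2 (CP rank is at least every unfolding rank, though it can be larger).
Upper bound: with S_k = T[:,:,k], the two rank-1 terms a₁b₁ᵀ, a₂b₂ᵀ are the rank-1 members of the pencil x·S₀ + y·S₁.
The 2×2 minor of x·S₀ + y·S₁ on rows {0,1}, columns {0,1} is −7·xy = (-7)·(y)(x), vanishing at (x:y) = (1:0) and (0:1).
M₁ = S₀ = [[-1, 3, -1], [0, 0, 0]] = −[1, 0][1, -3, 1]ᵀ and M₂ = S₁ = [[-4, -2, -6], [2, 1, 3]] = −[2, -1][2, 1, 3]ᵀ, so take a₁ = [1, 0], b₁ = [1, -3, 1], a₂ = [2, -1], b₂ = [2, 1, 3].
Each slice is an integer combination of E₁ = a₁b₁ᵀ and E₂ = a₂b₂ᵀ: S₀ = −E₁, S₁ = −E₂, S₂ = 3·E₁; reading off coefficients, c₁ = [-1, 0, 3] and c₂ = [0, -1, 0].
Hence T = [1, 0] ⊗ [1, -3, 1] ⊗ [-1, 0, 3] + [2, -1] ⊗ [2, 1, 3] ⊗ [0, -1, 0], so rank(T) ≤ 2.
These bounds meet, so rank(T) = 2.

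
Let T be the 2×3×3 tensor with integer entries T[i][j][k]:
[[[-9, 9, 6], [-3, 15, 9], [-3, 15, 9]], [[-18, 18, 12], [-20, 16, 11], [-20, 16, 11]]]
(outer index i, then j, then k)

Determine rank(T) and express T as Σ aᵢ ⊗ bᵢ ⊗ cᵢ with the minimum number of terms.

Lower bound: in the mode-2 unfolding of T (rows indexed by j, columns by (i,k)) the 2×2 minor on rows j ∈ {0, 1}, columns (i,k) ∈ {(0,0), (0,1)} is det [[-9, 9], [-3, 15]] = -108 ≠ 0, so that unfolding has rank ≥ 2 and hence rank(T) ≥ 2 (CP rank is at least every unfolding rank, though it can be larger).
Upper bound: with S_k = T[:,:,k], the two rank-1 terms a₁b₁ᵀ, a₂b₂ᵀ are the rank-1 members of the pencil x·S₀ + y·S₁.
The 2×2 minor of x·S₀ + y·S₁ on rows {0,1}, columns {0,1} is 126·x² − 126·y² = 126·(x − y)(x + y), vanishing at (x:y) = (1:1) and (1:-1).
M₁ = S₀ + S₁ = [[0, 12, 12], [0, -4, -4]] = 4·[3, -1][0, 1, 1]ᵀ and M₂ = S₀ − S₁ = [[-18, -18, -18], [-36, -36, -36]] = (-18)·[1, 2][1, 1, 1]ᵀ, so take a₁ = [3, -1], b₁ = [0, 1, 1], a₂ = [1, 2], b₂ = [1, 1, 1].
Each slice is an integer combination of E₁ = a₁b₁ᵀ and E₂ = a₂b₂ᵀ: S₀ = 2·E₁ − 9·E₂, S₁ = 2·E₁ + 9·E₂, S₂ = E₁ + 6·E₂; reading off coefficients, c₁ = [2, 2, 1] and c₂ = [-9, 9, 6].
Hence T = [3, -1] ⊗ [0, 1, 1] ⊗ [2, 2, 1] + [1, 2] ⊗ [1, 1, 1] ⊗ [-9, 9, 6], so rank(T) ≤ 2.
These bounds meet, so rank(T) = 2.

rank(T) = 2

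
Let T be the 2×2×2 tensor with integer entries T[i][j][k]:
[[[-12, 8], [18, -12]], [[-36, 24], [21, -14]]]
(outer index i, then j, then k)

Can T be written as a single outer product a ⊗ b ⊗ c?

The mode-2 unfolding of T (rows indexed by j, columns by (i,k) = (0,0), (0,1), (1,0), (1,1)) is [[-12, 8, -36, 24], [18, -12, 21, -14]].
There the 2×2 minor on rows j ∈ {0, 1}, columns (i,k) ∈ {(0,0), (1,0)} is det [[-12, -36], [18, 21]] = 396 ≠ 0, so this unfolding has rank ≥ 2; CP rank is at least every unfolding rank, so rank(T) ≥ 2.
In particular rank(T) ≥ 2 > 1, so T is not rank-1.

No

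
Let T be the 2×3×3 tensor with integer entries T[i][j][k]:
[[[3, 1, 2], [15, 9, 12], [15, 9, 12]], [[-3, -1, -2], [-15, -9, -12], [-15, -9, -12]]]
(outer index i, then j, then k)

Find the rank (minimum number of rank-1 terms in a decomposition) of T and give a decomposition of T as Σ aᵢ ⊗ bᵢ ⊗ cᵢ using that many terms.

Lower bound: the mode-2 unfolding of T (rows indexed by j, columns by (i,k) = (0,0), (0,1), (0,2), (1,0), (1,1), (1,2)) is [[3, 1, 2, -3, -1, -2], [15, 9, 12, -15, -9, -12], [15, 9, 12, -15, -9, -12]].
There the 2×2 minor on rows j ∈ {0, 1}, columns (i,k) ∈ {(0,0), (0,1)} is det [[3, 1], [15, 9]] = 12 ≠ 0, so this unfolding has rank ≥ 2; CP rank is at least every unfolding rank, so rank(T) ≥ 2. (Unfolding ranks only ever bound the CP rank from below — rank(T) can be strictly larger than all of them — so the matching upper bound has to come from an explicit 2-term decomposition.)
Upper bound — finding two terms. Every mode-1 slice of T is a multiple of one matrix: T[i,:,:] = a[i]·M with a = [1, -1] and M = [[3, 1, 2], [15, 9, 12], [15, 9, 12]] (rows indexed by j, columns by k). So it suffices to write M as a sum of two rank-1 matrices.
The rows of M satisfy (row 1) = (row 2), so splitting by rows, M = [1, 0, 0][3, 1, 2]ᵀ + [0, 1, 1][15, 9, 12]ᵀ.
Hence T = [1, -1] ⊗ [1, 0, 0] ⊗ [3, 1, 2] + [1, -1] ⊗ [0, 1, 1] ⊗ [15, 9, 12], so rank(T) ≤ 2.
These bounds meet, so rank(T) = 2.

rank(T) = 2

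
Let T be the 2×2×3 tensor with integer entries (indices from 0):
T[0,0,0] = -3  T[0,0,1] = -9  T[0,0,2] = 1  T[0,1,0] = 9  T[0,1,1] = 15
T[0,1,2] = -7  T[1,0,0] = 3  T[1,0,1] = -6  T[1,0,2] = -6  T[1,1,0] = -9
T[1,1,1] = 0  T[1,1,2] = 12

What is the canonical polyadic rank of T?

Lower bound: the mode-2 unfolding of T (rows indexed by j, columns by (i,k) = (0,0), (0,1), (0,2), (1,0), (1,1), (1,2)) is [[-3, -9, 1, 3, -6, -6], [9, 15, -7, -9, 0, 12]].
There the 2×2 minor on rows j ∈ {0, 1}, columns (i,k) ∈ {(0,0), (0,1)} is det [[-3, -9], [9, 15]] = 36 ≠ 0, so this unfolding has rank ≥ 2; CP rank is at least every unfolding rank, so rank(T) ≥ 2. (This is only a lower bound: in general the CP rank may exceed every unfolding rank, so we still need to exhibit 2 rank-1 terms summing to T.)
Upper bound — finding two terms. Write S_k = T[:,:,k] for the frontal slices: S₀ = [[-3, 9], [3, -9]], S₁ = [[-9, 15], [-6, 0]], S₂ = [[1, -7], [-6, 12]].
If T = a₁ ⊗ b₁ ⊗ c₁ + a₂ ⊗ b₂ ⊗ c₂ then each S_k = c₁[k]·a₁b₁ᵀ + c₂[k]·a₂b₂ᵀ. S₀ and S₁ are linearly independent, so a₁b₁ᵀ and a₂b₂ᵀ must span the same plane of matrices: they are the rank-1 matrices of the form x·S₀ + y·S₁.
det(x·S₀ + y·S₁) is 90·xy + 90·y² = 90·(y)(x + y), vanishing at (x:y) = (1:0) and (1:-1).
M₁ = S₀ = [[-3, 9], [3, -9]] = (-3)·(1, -1)(1, -3)ᵀ and M₂ = S₀ − S₁ = [[6, -6], [9, -9]] = 3·(2, 3)(1, -1)ᵀ, so take a₁ = (1, -1), b₁ = (1, -3), a₂ = (2, 3), b₂ = (1, -1).
Each slice is an integer combination of E₁ = a₁b₁ᵀ and E₂ = a₂b₂ᵀ: S₀ = −3·E₁, S₁ = −3·E₁ − 3·E₂, S₂ = 3·E₁ − E₂; reading off coefficients, c₁ = (-3, -3, 3) and c₂ = (0, -3, -1).
Hence T = (1, -1) ⊗ (1, -3) ⊗ (-3, -3, 3) + (2, 3) ⊗ (1, -1) ⊗ (0, -3, -1), so rank(T) ≤ 2.
These bounds meet, so rank(T) = 2.
Check entry T[1,1,0] = -9: (-1)·(-3)·(-3) + (3)·(-1)·(0) = -9.

2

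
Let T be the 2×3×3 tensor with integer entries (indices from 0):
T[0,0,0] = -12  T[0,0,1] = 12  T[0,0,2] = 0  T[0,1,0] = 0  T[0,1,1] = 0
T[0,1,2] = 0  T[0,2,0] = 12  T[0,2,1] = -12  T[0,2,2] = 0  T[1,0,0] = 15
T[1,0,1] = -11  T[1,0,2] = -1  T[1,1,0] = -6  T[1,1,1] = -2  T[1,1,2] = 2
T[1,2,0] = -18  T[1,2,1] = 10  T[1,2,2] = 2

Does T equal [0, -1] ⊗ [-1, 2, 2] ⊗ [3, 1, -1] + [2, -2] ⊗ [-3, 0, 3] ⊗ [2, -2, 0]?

Yes

Reconstruct entrywise from the claimed factors. For example, T[1,0,2] = -1 and Σₗ aₗ[1]bₗ[0]cₗ[2] = (-1)·(-1)·(-1) + (-2)·(-3)·(0) = -1; checking all 18 entries, every one matches. The claim holds.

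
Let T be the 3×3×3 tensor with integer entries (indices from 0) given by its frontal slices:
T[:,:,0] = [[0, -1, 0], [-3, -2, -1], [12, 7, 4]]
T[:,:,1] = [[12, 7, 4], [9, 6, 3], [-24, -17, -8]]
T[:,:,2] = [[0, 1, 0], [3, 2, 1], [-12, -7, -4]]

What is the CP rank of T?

2

Lower bound: the mode-2 unfolding of T (rows indexed by j, columns by (i,k) = (0,0), (0,1), (0,2), (1,0), (1,1), (1,2), (2,0), (2,1), (2,2)) is [[0, 12, 0, -3, 9, 3, 12, -24, -12], [-1, 7, 1, -2, 6, 2, 7, -17, -7], [0, 4, 0, -1, 3, 1, 4, -8, -4]].
There the 2×2 minor on rows j ∈ {0, 1}, columns (i,k) ∈ {(0,0), (0,1)} is det [[0, 12], [-1, 7]] = 12 ≠ 0, so this unfolding has rank ≥ 2; CP rank is at least every unfolding rank, so rank(T) ≥ 2. (This is only a lower bound: in general the CP rank may exceed every unfolding rank, so we still need to exhibit 2 rank-1 terms summing to T.)
Upper bound — finding two terms. Write S_k = T[:,:,k] for the frontal slices: S₀ = [[0, -1, 0], [-3, -2, -1], [12, 7, 4]], S₁ = [[12, 7, 4], [9, 6, 3], [-24, -17, -8]], S₂ = [[0, 1, 0], [3, 2, 1], [-12, -7, -4]].
If T = a₁ (x) b₁ (x) c₁ + a₂ (x) b₂ (x) c₂ then each S_k = c₁[k]·a₁b₁ᵀ + c₂[k]·a₂b₂ᵀ. S₀ and S₁ are linearly independent, so a₁b₁ᵀ and a₂b₂ᵀ must span the same plane of matrices: they are the rank-1 matrices of the form x·S₀ + y·S₁.
The 2×2 minor of x·S₀ + y·S₁ on rows {0,1}, columns {0,1} is −3·x² + 6·xy + 9·y² = (-3)·(x − 3·y)(x + y), vanishing at (x:y) = (3:1) and (1:-1).
M₁ = 3·S₀ + S₁ = [[12, 4, 4], [0, 0, 0], [12, 4, 4]] = 4·[1, 0, 1][3, 1, 1]ᵀ and M₂ = S₀ − S₁ = [[-12, -8, -4], [-12, -8, -4], [36, 24, 12]] = (-4)·[1, 1, -3][3, 2, 1]ᵀ, so take a₁ = [1, 0, 1], b₁ = [3, 1, 1], a₂ = [1, 1, -3], b₂ = [3, 2, 1].
Each slice is an integer combination of E₁ = a₁b₁ᵀ and E₂ = a₂b₂ᵀ: S₀ = E₁ − E₂, S₁ = E₁ + 3·E₂, S₂ = −E₁ + E₂; reading off coefficients, c₁ = [1, 1, -1] and c₂ = [-1, 3, 1].
Hence T = [1, 0, 1] (x) [3, 1, 1] (x) [1, 1, -1] + [1, 1, -3] (x) [3, 2, 1] (x) [-1, 3, 1], so rank(T) ≤ 2.
These bounds meet, so rank(T) = 2.
Check entry T[2,2,0] = 4: (1)·(1)·(1) + (-3)·(1)·(-1) = 4.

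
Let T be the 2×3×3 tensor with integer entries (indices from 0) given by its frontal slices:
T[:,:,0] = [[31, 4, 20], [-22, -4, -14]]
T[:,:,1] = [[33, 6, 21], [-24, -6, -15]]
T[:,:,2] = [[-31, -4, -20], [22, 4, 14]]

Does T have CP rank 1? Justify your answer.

The mode-2 unfolding of T (rows indexed by j, columns by (i,k) = (0,0), (0,1), (0,2), (1,0), (1,1), (1,2)) is [[31, 33, -31, -22, -24, 22], [4, 6, -4, -4, -6, 4], [20, 21, -20, -14, -15, 14]].
There the 2×2 minor on rows j ∈ {0, 1}, columns (i,k) ∈ {(0,0), (0,1)} is det [[31, 33], [4, 6]] = 54 ≠ 0, so this unfolding has rank ≥ 2; CP rank is at least every unfolding rank, so rank(T) ≥ 2.
In particular rank(T) ≥ 2 > 1, so T is not rank-1.

No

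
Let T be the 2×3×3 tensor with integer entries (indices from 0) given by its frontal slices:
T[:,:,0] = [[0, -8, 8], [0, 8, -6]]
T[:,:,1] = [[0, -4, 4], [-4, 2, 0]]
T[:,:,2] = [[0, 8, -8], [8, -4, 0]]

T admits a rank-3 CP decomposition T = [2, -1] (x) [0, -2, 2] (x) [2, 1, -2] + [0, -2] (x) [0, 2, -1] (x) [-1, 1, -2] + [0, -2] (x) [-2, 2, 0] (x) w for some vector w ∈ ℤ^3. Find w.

Subtract the known terms from T to get the rank-1 residual R = [0, -2] (x) [-2, 2, 0] (x) w, so R[i,j,k] = a[i]·b[j]·w[k]. Pick indices with nonzero a[1]·b[0] = (-2)·(-2) = 4. Only the fibre through (1,0,·) is needed: R[1,0,:] = T[1,0,:] − Σₗ aₗ[1]bₗ[0]cₗ = [0, -4, 8] − (-1)·(0)·[2, 1, -2] − (-2)·(0)·[-1, 1, -2] = [0, -4, 8]. Then w[k] = R[1,0,k] / 4 for each k, giving w = [0, -4, 8] / 4 = [0, -1, 2].

w = [0, -1, 2]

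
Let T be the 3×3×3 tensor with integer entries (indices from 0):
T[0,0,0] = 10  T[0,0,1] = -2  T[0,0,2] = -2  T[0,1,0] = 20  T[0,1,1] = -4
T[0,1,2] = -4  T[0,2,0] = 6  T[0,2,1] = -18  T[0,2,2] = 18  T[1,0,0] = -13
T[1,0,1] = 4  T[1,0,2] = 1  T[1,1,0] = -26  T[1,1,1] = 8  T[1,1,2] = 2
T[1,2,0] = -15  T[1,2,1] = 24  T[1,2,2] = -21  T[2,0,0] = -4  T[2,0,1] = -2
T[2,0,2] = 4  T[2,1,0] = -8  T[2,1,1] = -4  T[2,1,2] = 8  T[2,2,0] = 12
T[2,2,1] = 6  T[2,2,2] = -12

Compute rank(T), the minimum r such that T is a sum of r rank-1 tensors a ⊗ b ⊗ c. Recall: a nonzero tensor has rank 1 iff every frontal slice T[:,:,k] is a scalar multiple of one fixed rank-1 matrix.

Lower bound: the mode-3 unfolding of T (rows indexed by k, columns by (i,j) = (0,0), (0,1), (0,2), (1,0), (1,1), (1,2), (2,0), (2,1), (2,2)) is [[10, 20, 6, -13, -26, -15, -4, -8, 12], [-2, -4, -18, 4, 8, 24, -2, -4, 6], [-2, -4, 18, 1, 2, -21, 4, 8, -12]].
There the 2×2 minor on rows k ∈ {0, 1}, columns (i,j) ∈ {(0,0), (0,2)} is det [[10, 6], [-2, -18]] = -168 ≠ 0, so this unfolding has rank ≥ 2; CP rank is at least every unfolding rank, so rank(T) ≥ 2. (Unfolding ranks only ever bound the CP rank from below — rank(T) can be strictly larger than all of them — so the matching upper bound has to come from an explicit 2-term decomposition.)
Upper bound — finding two terms. Write S_k = T[:,:,k] for the frontal slices: S₀ = [[10, 20, 6], [-13, -26, -15], [-4, -8, 12]], S₁ = [[-2, -4, -18], [4, 8, 24], [-2, -4, 6]], S₂ = [[-2, -4, 18], [1, 2, -21], [4, 8, -12]].
If T = a₁ ⊗ b₁ ⊗ c₁ + a₂ ⊗ b₂ ⊗ c₂ then each S_k = c₁[k]·a₁b₁ᵀ + c₂[k]·a₂b₂ᵀ. S₀ and S₁ are linearly independent, so a₁b₁ᵀ and a₂b₂ᵀ must span the same plane of matrices: they are the rank-1 matrices of the form x·S₀ + y·S₁.
The 2×2 minor of x·S₀ + y·S₁ on rows {0,1}, columns {0,2} is −72·x² + 12·xy + 24·y² = (-12)·(3·x − 2·y)(2·x + y), vanishing at (x:y) = (2:3) and (1:-2).
M₁ = 2·S₀ + 3·S₁ = [[14, 28, -42], [-14, -28, 42], [-14, -28, 42]] = 14·[1, -1, -1][1, 2, -3]ᵀ and M₂ = S₀ − 2·S₁ = [[14, 28, 42], [-21, -42, -63], [0, 0, 0]] = 7·[2, -3, 0][1, 2, 3]ᵀ, so take a₁ = [1, -1, -1], b₁ = [1, 2, -3], a₂ = [2, -3, 0], b₂ = [1, 2, 3].
Each slice is an integer combination of E₁ = a₁b₁ᵀ and E₂ = a₂b₂ᵀ: S₀ = 4·E₁ + 3·E₂, S₁ = 2·E₁ − 2·E₂, S₂ = −4·E₁ + E₂; reading off coefficients, c₁ = [4, 2, -4] and c₂ = [3, -2, 1].
Hence T = [1, -1, -1] ⊗ [1, 2, -3] ⊗ [4, 2, -4] + [2, -3, 0] ⊗ [1, 2, 3] ⊗ [3, -2, 1], so rank(T) ≤ 2.
These bounds meet, so rank(T) = 2.

2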